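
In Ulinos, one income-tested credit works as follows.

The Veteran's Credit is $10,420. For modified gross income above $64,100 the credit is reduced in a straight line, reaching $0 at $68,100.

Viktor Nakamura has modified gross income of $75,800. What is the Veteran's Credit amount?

$0

Veteran's Credit: $75,800 is at or above $68,100, so the credit is $0.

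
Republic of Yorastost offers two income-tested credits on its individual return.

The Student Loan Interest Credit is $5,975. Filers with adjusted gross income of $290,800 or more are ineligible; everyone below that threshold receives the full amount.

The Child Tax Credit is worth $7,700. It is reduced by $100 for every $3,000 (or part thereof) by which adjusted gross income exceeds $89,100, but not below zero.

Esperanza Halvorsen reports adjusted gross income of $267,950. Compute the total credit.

$7,675

Student Loan Interest Credit: $267,950 is below the $290,800 cutoff, so the full $5,975 applies.
Child Tax Credit: income exceeds $89,100 by $178,850, which is 60 full-or-partial $3,000 increments; reduction = 60 × $100 = $6,000, leaving $1,700.
Total: $5,975 + $1,700 = $7,675.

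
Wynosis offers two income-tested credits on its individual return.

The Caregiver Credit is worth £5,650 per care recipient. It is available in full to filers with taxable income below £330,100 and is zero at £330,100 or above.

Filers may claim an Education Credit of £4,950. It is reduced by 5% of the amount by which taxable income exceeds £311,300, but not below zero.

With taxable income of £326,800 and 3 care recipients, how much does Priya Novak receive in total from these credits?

Caregiver Credit: base = 3 × £5,650 = £16,950. £326,800 is below the £330,100 cutoff, so the full £16,950 applies.
Education Credit: 5% of the £15,500 excess over £311,300 is £775; credit = £4,950 − £775 = £4,175.
Total: £16,950 + £4,175 = £21,125.

£21,125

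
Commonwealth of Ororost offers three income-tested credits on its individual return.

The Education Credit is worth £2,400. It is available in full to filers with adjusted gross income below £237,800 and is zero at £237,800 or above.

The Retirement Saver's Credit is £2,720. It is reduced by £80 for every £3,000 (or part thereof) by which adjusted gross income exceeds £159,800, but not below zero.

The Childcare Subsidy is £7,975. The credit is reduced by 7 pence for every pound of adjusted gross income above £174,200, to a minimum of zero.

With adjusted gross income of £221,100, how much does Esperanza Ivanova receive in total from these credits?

£8,132

Education Credit: £221,100 is below the £237,800 cutoff, so the full £2,400 applies.
Retirement Saver's Credit: income exceeds £159,800 by £61,300, which is 21 full-or-partial £3,000 increments; reduction = 21 × £80 = £1,680, leaving £1,040.
Childcare Subsidy: 7% of the £46,900 excess over £174,200 is £3,283; credit = £7,975 − £3,283 = £4,692.
Total: £2,400 + £1,040 + £4,692 = £8,132.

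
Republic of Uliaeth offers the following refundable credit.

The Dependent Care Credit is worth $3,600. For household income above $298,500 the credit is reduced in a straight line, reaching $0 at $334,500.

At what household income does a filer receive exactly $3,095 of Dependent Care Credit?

$303,550

$3,095 is 3,095/3,600 of the full $3,600, so 505/3,600 of the $36,000 range has been used: income = $298,500 + $36,000 × 505/3,600 = $303,550.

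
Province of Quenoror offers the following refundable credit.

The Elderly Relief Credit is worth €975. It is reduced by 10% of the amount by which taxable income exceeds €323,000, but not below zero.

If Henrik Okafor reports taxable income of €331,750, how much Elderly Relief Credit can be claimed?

€100

Elderly Relief Credit: 10% of the €8,750 excess over €323,000 is €875; credit = €975 − €875 = €100.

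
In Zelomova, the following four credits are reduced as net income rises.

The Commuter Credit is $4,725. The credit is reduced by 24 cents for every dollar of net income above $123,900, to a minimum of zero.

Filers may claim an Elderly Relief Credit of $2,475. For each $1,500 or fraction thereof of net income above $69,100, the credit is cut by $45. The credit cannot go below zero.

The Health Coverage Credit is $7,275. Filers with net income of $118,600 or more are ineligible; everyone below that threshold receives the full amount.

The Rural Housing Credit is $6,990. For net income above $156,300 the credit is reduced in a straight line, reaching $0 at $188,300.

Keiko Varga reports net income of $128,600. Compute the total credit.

Commuter Credit: 24% of the $4,700 excess over $123,900 is $1,128; credit = $4,725 − $1,128 = $3,597.
Elderly Relief Credit: income exceeds $69,100 by $59,500, which is 40 full-or-partial $1,500 increments; reduction = 40 × $45 = $1,800, leaving $675.
Health Coverage Credit: $128,600 meets or exceeds the $118,600 cutoff, so the credit is $0.
Rural Housing Credit: $128,600 is at or below the $156,300 threshold, so the full $6,990 applies.
Total: $3,597 + $675 + $0 + $6,990 = $11,262.

$11,262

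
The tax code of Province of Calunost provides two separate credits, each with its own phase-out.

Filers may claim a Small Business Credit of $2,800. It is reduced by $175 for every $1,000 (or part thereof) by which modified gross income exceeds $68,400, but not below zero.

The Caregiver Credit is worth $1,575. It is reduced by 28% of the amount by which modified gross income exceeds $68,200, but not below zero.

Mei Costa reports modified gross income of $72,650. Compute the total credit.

Small Business Credit: income exceeds $68,400 by $4,250, which is 5 full-or-partial $1,000 increments; reduction = 5 × $175 = $875, leaving $1,925.
Caregiver Credit: 28% of the $4,450 excess over $68,200 is $1,246; credit = $1,575 − $1,246 = $329.
Total: $1,925 + $329 = $2,254.

$2,254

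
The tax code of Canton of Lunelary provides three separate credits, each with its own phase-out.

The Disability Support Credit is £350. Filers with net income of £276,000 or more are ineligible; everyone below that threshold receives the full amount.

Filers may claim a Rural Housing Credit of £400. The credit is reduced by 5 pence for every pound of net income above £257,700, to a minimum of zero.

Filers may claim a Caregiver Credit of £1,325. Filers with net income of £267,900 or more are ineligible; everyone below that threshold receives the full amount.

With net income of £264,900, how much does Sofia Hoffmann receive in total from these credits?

£1,715

Disability Support Credit: £264,900 is below the £276,000 cutoff, so the full £350 applies.
Rural Housing Credit: 5% of the £7,200 excess over £257,700 is £360; credit = £400 − £360 = £40.
Caregiver Credit: £264,900 is below the £267,900 cutoff, so the full £1,325 applies.
Total: £350 + £40 + £1,325 = £1,715.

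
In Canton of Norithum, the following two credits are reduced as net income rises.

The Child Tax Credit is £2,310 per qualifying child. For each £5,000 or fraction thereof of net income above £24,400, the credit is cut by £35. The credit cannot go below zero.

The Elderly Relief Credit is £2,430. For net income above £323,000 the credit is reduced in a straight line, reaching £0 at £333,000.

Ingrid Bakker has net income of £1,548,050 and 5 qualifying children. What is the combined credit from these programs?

£875

Child Tax Credit: base = 5 × £2,310 = £11,550. income exceeds £24,400 by £1,523,650, which is 305 full-or-partial £5,000 increments; reduction = 305 × £35 = £10,675, leaving £875.
Elderly Relief Credit: £1,548,050 is at or above £333,000, so the credit is £0.
Total: £875 + £0 = £875.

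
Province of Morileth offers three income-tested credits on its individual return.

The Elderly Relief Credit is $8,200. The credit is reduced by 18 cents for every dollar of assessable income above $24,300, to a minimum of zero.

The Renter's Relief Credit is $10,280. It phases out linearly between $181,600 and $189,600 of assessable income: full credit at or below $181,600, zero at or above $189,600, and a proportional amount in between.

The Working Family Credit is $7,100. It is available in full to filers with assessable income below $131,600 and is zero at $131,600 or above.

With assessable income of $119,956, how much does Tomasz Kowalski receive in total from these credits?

Elderly Relief Credit: 18% of the $95,656 excess over $24,300 is $17,218.08 ≥ base, so the credit is $0.
Renter's Relief Credit: $119,956 is at or below the $181,600 threshold, so the full $10,280 applies.
Working Family Credit: $119,956 is below the $131,600 cutoff, so the full $7,100 applies.
Total: $0 + $10,280 + $7,100 = $17,380.

$17,380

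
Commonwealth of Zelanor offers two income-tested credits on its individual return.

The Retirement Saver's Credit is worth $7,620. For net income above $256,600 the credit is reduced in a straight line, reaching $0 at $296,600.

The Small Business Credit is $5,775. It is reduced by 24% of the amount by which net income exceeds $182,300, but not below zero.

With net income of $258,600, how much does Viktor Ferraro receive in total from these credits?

Retirement Saver's Credit: $258,600 is $2,000 into a $40,000 phase-out range, leaving 38,000/40,000 of the credit: $7,620 × 38,000/40,000 = $7,239.
Small Business Credit: 24% of the $76,300 excess over $182,300 is $18,312 ≥ base, so the credit is $0.
Total: $7,239 + $0 = $7,239.

$7,239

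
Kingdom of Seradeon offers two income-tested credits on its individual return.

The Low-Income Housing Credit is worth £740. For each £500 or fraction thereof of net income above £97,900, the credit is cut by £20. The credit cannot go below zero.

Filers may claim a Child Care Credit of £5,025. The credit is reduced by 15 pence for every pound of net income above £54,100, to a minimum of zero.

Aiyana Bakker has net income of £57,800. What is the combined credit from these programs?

Low-Income Housing Credit: £57,800 is at or below the £97,900 threshold, so the full £740 applies.
Child Care Credit: 15% of the £3,700 excess over £54,100 is £555; credit = £5,025 − £555 = £4,470.
Total: £740 + £4,470 = £5,210.

£5,210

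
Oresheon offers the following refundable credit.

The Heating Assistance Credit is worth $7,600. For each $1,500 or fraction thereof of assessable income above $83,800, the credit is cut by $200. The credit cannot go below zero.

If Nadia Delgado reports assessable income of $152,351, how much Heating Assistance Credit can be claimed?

$0

Heating Assistance Credit: income exceeds $83,800 by $68,551 → 46 increments × $200 = $9,200 ≥ base, so the credit is $0.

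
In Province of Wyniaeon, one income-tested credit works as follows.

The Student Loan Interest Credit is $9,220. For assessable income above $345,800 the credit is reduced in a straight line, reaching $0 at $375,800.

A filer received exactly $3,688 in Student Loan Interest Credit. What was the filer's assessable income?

$363,800

$3,688 is 3,688/9,220 of the full $9,220, so 5,532/9,220 of the $30,000 range has been used: income = $345,800 + $30,000 × 5,532/9,220 = $363,800.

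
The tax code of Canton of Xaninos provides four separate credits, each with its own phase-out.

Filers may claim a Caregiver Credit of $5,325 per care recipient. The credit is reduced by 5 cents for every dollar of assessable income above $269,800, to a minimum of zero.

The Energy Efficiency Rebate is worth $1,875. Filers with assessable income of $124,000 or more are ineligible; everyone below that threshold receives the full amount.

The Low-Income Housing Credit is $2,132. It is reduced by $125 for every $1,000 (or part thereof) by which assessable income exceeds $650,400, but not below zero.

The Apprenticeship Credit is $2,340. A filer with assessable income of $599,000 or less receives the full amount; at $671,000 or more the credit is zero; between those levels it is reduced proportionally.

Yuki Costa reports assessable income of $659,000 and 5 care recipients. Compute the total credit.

Caregiver Credit: base = 5 × $5,325 = $26,625. 5% of the $389,200 excess over $269,800 is $19,460; credit = $26,625 − $19,460 = $7,165.
Energy Efficiency Rebate: $659,000 meets or exceeds the $124,000 cutoff, so the credit is $0.
Low-Income Housing Credit: income exceeds $650,400 by $8,600, which is 9 full-or-partial $1,000 increments; reduction = 9 × $125 = $1,125, leaving $1,007.
Apprenticeship Credit: $659,000 is $60,000 into a $72,000 phase-out range, leaving 12,000/72,000 of the credit: $2,340 × 12,000/72,000 = $390.
Total: $7,165 + $0 + $1,007 + $390 = $8,562.

$8,562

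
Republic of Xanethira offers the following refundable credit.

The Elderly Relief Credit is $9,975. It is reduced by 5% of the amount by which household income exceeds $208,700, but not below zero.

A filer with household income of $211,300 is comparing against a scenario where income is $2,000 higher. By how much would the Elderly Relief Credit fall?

$100

At $211,300 — 5% of the $2,600 excess over $208,700 is $130; credit = $9,975 − $130 = $9,845.
At $213,300 — 5% of the $4,600 excess over $208,700 is $230; credit = $9,975 − $230 = $9,745.
Lost: $9,845 − $9,745 = $100.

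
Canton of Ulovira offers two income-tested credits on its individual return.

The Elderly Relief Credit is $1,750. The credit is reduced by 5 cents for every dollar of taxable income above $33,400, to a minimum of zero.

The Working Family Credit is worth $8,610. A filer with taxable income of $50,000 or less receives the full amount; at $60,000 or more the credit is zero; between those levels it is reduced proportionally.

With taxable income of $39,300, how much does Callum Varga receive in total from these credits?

Elderly Relief Credit: 5% of the $5,900 excess over $33,400 is $295; credit = $1,750 − $295 = $1,455.
Working Family Credit: $39,300 is at or below the $50,000 threshold, so the full $8,610 applies.
Total: $1,455 + $8,610 = $10,065.

$10,065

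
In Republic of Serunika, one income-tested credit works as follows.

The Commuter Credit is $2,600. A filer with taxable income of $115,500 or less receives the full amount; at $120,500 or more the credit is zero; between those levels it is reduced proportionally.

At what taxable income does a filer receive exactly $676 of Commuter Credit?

$119,200

$676 is 676/2,600 of the full $2,600, so 1,924/2,600 of the $5,000 range has been used: income = $115,500 + $5,000 × 1,924/2,600 = $119,200.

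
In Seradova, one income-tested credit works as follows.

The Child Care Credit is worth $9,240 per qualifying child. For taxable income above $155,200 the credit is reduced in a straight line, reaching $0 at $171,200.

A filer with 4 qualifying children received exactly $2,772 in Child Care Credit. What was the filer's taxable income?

Full credit = 4 × $9,240 = $36,960.
$2,772 is 2,772/36,960 of the full $36,960, so 34,188/36,960 of the $16,000 range has been used: income = $155,200 + $16,000 × 34,188/36,960 = $170,000.

$170,000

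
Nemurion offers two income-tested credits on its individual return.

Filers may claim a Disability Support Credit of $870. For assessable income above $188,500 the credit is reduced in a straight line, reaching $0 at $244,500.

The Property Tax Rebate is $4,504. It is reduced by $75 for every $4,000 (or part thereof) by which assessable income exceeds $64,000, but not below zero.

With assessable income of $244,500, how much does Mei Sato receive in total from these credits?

Disability Support Credit: $244,500 is at or above $244,500, so the credit is $0.
Property Tax Rebate: income exceeds $64,000 by $180,500, which is 46 full-or-partial $4,000 increments; reduction = 46 × $75 = $3,450, leaving $1,054.
Total: $0 + $1,054 = $1,054.

$1,054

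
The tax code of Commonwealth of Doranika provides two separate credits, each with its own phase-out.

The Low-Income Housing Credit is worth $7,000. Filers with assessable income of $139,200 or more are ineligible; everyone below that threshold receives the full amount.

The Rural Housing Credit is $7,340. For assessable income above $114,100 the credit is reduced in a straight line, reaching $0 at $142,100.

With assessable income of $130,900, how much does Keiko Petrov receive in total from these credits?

Low-Income Housing Credit: $130,900 is below the $139,200 cutoff, so the full $7,000 applies.
Rural Housing Credit: $130,900 is $16,800 into a $28,000 phase-out range, leaving 11,200/28,000 of the credit: $7,340 × 11,200/28,000 = $2,936.
Total: $7,000 + $2,936 = $9,936.

$9,936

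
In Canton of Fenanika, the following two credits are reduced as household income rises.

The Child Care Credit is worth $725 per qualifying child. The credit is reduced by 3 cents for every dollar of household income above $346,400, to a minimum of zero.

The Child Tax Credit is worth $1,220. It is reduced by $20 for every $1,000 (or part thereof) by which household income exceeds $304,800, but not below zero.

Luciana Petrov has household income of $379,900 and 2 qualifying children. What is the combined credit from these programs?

$445

Child Care Credit: base = 2 × $725 = $1,450. 3% of the $33,500 excess over $346,400 is $1,005; credit = $1,450 − $1,005 = $445.
Child Tax Credit: income exceeds $304,800 by $75,100 → 76 increments × $20 = $1,520 ≥ base, so the credit is $0.
Total: $445 + $0 = $445.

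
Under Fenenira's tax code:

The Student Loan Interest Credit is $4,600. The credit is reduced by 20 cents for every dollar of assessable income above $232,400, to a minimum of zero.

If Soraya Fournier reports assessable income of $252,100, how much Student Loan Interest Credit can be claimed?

Student Loan Interest Credit: 20% of the $19,700 excess over $232,400 is $3,940; credit = $4,600 − $3,940 = $660.

$660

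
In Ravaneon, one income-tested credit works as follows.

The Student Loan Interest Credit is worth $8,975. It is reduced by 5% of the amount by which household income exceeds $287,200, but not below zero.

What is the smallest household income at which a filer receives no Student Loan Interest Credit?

$466,700

The credit falls by 5% of each dollar above $287,200, so it reaches zero when the excess is $8,975 / 5% = $179,500: income = $287,200 + $179,500 = $466,700.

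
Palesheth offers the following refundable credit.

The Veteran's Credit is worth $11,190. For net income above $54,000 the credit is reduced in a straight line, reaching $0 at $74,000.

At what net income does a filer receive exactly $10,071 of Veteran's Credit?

$10,071 is 10,071/11,190 of the full $11,190, so 1,119/11,190 of the $20,000 range has been used: income = $54,000 + $20,000 × 1,119/11,190 = $56,000.

$56,000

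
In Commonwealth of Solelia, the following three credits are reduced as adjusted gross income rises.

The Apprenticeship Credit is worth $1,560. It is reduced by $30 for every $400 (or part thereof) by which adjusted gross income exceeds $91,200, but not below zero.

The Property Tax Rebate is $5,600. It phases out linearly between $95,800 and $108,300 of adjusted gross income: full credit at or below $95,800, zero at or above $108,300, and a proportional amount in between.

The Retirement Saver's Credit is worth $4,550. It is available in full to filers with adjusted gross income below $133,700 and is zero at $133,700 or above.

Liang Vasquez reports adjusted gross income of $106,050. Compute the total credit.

$5,978

Apprenticeship Credit: income exceeds $91,200 by $14,850, which is 38 full-or-partial $400 increments; reduction = 38 × $30 = $1,140, leaving $420.
Property Tax Rebate: $106,050 is $10,250 into a $12,500 phase-out range, leaving 2,250/12,500 of the credit: $5,600 × 2,250/12,500 = $1,008.
Retirement Saver's Credit: $106,050 is below the $133,700 cutoff, so the full $4,550 applies.
Total: $420 + $1,008 + $4,550 = $5,978.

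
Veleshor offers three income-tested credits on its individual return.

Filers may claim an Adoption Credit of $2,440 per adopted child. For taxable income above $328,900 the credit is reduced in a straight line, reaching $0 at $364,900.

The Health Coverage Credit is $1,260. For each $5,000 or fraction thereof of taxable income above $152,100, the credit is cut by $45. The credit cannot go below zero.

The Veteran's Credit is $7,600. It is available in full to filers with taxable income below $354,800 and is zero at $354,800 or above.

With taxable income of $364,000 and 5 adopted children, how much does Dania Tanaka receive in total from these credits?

$305

Adoption Credit: base = 5 × $2,440 = $12,200. $364,000 is $35,100 into a $36,000 phase-out range, leaving 900/36,000 of the credit: $12,200 × 900/36,000 = $305.
Health Coverage Credit: income exceeds $152,100 by $211,900 → 43 increments × $45 = $1,935 ≥ base, so the credit is $0.
Veteran's Credit: $364,000 meets or exceeds the $354,800 cutoff, so the credit is $0.
Total: $305 + $0 + $0 = $305.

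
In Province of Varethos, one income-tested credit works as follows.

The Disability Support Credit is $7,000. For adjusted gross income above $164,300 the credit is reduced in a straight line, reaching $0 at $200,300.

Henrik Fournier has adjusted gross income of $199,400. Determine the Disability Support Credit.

Disability Support Credit: $199,400 is $35,100 into a $36,000 phase-out range, leaving 900/36,000 of the credit: $7,000 × 900/36,000 = $175.

$175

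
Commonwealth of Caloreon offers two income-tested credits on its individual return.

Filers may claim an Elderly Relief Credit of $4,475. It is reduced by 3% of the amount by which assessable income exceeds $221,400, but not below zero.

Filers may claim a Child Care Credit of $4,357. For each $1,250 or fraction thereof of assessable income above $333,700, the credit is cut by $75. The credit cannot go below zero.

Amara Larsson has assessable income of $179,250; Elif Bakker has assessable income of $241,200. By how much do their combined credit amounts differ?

Amara ($179,250): Elderly Relief Credit: $179,250 is at or below the $221,400 threshold, so the full $4,475 applies. Child Care Credit: $179,250 is at or below the $333,700 threshold, so the full $4,357 applies. total $4,475 + $4,357 = $8,832
Elif ($241,200): Elderly Relief Credit: 3% of the $19,800 excess over $221,400 is $594; credit = $4,475 − $594 = $3,881. Child Care Credit: $241,200 is at or below the $333,700 threshold, so the full $4,357 applies. total $3,881 + $4,357 = $8,238
Difference: |$8,832 − $8,238| = $594.

$594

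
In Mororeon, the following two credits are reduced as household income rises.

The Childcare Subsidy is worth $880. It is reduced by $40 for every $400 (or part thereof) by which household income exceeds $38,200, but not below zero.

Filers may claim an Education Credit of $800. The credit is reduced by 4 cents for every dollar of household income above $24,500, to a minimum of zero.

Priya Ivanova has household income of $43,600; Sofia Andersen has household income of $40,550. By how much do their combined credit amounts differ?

$442

Priya ($43,600): Childcare Subsidy: income exceeds $38,200 by $5,400, which is 14 full-or-partial $400 increments; reduction = 14 × $40 = $560, leaving $320. Education Credit: 4% of the $19,100 excess over $24,500 is $764; credit = $800 − $764 = $36. total $320 + $36 = $356
Sofia ($40,550): Childcare Subsidy: income exceeds $38,200 by $2,350, which is 6 full-or-partial $400 increments; reduction = 6 × $40 = $240, leaving $640. Education Credit: 4% of the $16,050 excess over $24,500 is $642; credit = $800 − $642 = $158. total $640 + $158 = $798
Difference: |$356 − $798| = $442.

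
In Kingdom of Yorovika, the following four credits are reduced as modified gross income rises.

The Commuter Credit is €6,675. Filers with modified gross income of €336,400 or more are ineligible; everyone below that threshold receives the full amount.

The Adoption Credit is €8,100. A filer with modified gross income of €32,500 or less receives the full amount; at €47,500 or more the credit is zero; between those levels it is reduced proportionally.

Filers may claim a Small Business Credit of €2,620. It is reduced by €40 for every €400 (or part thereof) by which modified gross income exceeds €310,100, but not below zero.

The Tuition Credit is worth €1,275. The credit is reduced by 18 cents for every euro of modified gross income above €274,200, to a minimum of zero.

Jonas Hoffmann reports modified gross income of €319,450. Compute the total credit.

€8,335

Commuter Credit: €319,450 is below the €336,400 cutoff, so the full €6,675 applies.
Adoption Credit: €319,450 is at or above €47,500, so the credit is €0.
Small Business Credit: income exceeds €310,100 by €9,350, which is 24 full-or-partial €400 increments; reduction = 24 × €40 = €960, leaving €1,660.
Tuition Credit: 18% of the €45,250 excess over €274,200 is €8,145 ≥ base, so the credit is €0.
Total: €6,675 + €0 + €1,660 + €0 = €8,335.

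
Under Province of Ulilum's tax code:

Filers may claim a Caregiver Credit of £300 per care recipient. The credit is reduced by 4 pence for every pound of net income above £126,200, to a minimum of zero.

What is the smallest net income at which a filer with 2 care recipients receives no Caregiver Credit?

Full credit = 2 × £300 = £600.
The credit falls by 4% of each pound above £126,200, so it reaches zero when the excess is £600 / 4% = £15,000: income = £126,200 + £15,000 = £141,200.

£141,200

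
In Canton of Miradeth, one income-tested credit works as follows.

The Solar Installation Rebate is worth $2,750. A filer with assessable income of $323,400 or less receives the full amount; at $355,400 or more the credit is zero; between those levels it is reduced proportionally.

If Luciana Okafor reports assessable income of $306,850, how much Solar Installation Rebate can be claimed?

Solar Installation Rebate: $306,850 is at or below the $323,400 threshold, so the full $2,750 applies.

$2,750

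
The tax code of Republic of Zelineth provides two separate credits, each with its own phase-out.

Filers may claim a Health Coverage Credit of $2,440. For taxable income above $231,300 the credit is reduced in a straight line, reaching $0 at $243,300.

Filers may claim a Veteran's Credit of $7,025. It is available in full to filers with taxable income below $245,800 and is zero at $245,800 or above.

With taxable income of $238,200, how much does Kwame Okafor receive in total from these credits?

$8,062

Health Coverage Credit: $238,200 is $6,900 into a $12,000 phase-out range, leaving 5,100/12,000 of the credit: $2,440 × 5,100/12,000 = $1,037.
Veteran's Credit: $238,200 is below the $245,800 cutoff, so the full $7,025 applies.
Total: $1,037 + $7,025 = $8,062.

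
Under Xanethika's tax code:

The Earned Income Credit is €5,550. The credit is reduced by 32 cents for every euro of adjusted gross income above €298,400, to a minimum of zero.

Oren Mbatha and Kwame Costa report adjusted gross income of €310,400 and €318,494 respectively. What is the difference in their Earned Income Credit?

€1,710

Oren (€310,400): Earned Income Credit: 32% of the €12,000 excess over €298,400 is €3,840; credit = €5,550 − €3,840 = €1,710.
Kwame (€318,494): Earned Income Credit: 32% of the €20,094 excess over €298,400 is €6,430.08 ≥ base, so the credit is €0.
Difference: |€1,710 − €0| = €1,710.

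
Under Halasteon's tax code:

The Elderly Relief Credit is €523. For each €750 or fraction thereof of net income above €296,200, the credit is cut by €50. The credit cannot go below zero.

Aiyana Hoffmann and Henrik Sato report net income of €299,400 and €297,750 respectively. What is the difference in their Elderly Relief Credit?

Aiyana (€299,400): Elderly Relief Credit: income exceeds €296,200 by €3,200, which is 5 full-or-partial €750 increments; reduction = 5 × €50 = €250, leaving €273.
Henrik (€297,750): Elderly Relief Credit: income exceeds €296,200 by €1,550, which is 3 full-or-partial €750 increments; reduction = 3 × €50 = €150, leaving €373.
Difference: |€273 − €373| = €100.

€100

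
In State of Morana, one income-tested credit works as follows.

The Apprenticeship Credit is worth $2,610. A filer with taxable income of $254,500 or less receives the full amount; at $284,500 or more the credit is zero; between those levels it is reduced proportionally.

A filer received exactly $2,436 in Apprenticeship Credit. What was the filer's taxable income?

$2,436 is 2,436/2,610 of the full $2,610, so 174/2,610 of the $30,000 range has been used: income = $254,500 + $30,000 × 174/2,610 = $256,500.

$256,500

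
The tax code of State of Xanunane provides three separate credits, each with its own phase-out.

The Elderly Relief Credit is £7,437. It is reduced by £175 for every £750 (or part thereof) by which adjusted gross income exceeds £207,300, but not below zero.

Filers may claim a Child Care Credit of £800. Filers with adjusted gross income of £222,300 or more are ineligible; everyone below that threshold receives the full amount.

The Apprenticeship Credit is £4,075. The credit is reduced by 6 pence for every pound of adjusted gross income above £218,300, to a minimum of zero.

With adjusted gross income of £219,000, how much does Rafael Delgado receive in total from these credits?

£9,470

Elderly Relief Credit: income exceeds £207,300 by £11,700, which is 16 full-or-partial £750 increments; reduction = 16 × £175 = £2,800, leaving £4,637.
Child Care Credit: £219,000 is below the £222,300 cutoff, so the full £800 applies.
Apprenticeship Credit: 6% of the £700 excess over £218,300 is £42; credit = £4,075 − £42 = £4,033.
Total: £4,637 + £800 + £4,033 = £9,470.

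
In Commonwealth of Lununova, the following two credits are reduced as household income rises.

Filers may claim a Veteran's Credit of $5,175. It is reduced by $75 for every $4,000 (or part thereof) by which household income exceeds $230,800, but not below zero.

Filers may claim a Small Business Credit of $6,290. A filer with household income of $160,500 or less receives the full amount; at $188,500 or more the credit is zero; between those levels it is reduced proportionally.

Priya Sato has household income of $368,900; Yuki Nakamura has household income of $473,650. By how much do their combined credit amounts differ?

$1,950

Priya ($368,900): Veteran's Credit: income exceeds $230,800 by $138,100, which is 35 full-or-partial $4,000 increments; reduction = 35 × $75 = $2,625, leaving $2,550. Small Business Credit: $368,900 is at or above $188,500, so the credit is $0. total $2,550 + $0 = $2,550
Yuki ($473,650): Veteran's Credit: income exceeds $230,800 by $242,850, which is 61 full-or-partial $4,000 increments; reduction = 61 × $75 = $4,575, leaving $600. Small Business Credit: $473,650 is at or above $188,500, so the credit is $0. total $600 + $0 = $600
Difference: |$2,550 − $600| = $1,950.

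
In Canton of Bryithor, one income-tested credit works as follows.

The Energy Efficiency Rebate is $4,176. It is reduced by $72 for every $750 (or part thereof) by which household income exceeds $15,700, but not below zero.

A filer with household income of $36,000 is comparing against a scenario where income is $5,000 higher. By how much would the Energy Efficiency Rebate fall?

$432

At $36,000 — income exceeds $15,700 by $20,300, which is 28 full-or-partial $750 increments; reduction = 28 × $72 = $2,016, leaving $2,160.
At $41,000 — income exceeds $15,700 by $25,300, which is 34 full-or-partial $750 increments; reduction = 34 × $72 = $2,448, leaving $1,728.
Lost: $2,160 − $1,728 = $432.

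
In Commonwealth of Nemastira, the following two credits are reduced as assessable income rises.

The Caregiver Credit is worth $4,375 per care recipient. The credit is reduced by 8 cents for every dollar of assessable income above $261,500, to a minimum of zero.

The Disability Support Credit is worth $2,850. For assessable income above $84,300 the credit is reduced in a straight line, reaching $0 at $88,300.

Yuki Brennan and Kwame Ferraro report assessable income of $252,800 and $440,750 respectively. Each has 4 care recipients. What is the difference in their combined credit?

Yuki ($252,800): Caregiver Credit: base = 4 × $4,375 = $17,500. $252,800 is at or below the $261,500 threshold, so the full $17,500 applies. Disability Support Credit: $252,800 is at or above $88,300, so the credit is $0. total $17,500 + $0 = $17,500
Kwame ($440,750): Caregiver Credit: base = 4 × $4,375 = $17,500. 8% of the $179,250 excess over $261,500 is $14,340; credit = $17,500 − $14,340 = $3,160. Disability Support Credit: $440,750 is at or above $88,300, so the credit is $0. total $3,160 + $0 = $3,160
Difference: |$17,500 − $3,160| = $14,340.

$14,340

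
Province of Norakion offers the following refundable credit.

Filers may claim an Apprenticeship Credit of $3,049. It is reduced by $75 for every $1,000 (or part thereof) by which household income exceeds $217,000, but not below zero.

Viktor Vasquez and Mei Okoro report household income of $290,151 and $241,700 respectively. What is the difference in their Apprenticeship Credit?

$1,174

Viktor ($290,151): Apprenticeship Credit: income exceeds $217,000 by $73,151 → 74 increments × $75 = $5,550 ≥ base, so the credit is $0.
Mei ($241,700): Apprenticeship Credit: income exceeds $217,000 by $24,700, which is 25 full-or-partial $1,000 increments; reduction = 25 × $75 = $1,875, leaving $1,174.
Difference: |$0 − $1,174| = $1,174.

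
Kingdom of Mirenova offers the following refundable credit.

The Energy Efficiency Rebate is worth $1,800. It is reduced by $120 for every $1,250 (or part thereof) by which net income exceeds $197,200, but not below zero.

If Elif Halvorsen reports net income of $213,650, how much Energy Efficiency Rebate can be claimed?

Energy Efficiency Rebate: income exceeds $197,200 by $16,450, which is 14 full-or-partial $1,250 increments; reduction = 14 × $120 = $1,680, leaving $120.

$120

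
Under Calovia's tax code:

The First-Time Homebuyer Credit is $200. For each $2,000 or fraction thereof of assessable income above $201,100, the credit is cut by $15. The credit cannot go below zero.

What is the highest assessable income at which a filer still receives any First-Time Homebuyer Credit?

After 13 increments the reduction is 13 × $15 = $195, leaving $5; one more increment wipes it out. Increment 13 ends at excess 13 × $2,000 = $26,000, so the highest qualifying income is $201,100 + $26,000 = $227,100.

$227,100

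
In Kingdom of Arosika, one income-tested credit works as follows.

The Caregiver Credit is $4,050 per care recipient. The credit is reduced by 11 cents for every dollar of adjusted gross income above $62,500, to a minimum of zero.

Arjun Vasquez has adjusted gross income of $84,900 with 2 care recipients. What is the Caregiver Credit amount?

$5,636

Caregiver Credit: base = 2 × $4,050 = $8,100. 11% of the $22,400 excess over $62,500 is $2,464; credit = $8,100 − $2,464 = $5,636.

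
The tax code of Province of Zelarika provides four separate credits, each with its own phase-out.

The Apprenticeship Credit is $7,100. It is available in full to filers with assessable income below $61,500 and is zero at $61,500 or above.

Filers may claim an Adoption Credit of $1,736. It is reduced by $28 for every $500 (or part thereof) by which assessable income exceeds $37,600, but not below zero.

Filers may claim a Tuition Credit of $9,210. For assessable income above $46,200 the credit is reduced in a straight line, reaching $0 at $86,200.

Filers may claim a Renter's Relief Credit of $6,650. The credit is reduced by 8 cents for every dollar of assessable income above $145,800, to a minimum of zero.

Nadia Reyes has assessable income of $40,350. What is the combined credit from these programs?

Apprenticeship Credit: $40,350 is below the $61,500 cutoff, so the full $7,100 applies.
Adoption Credit: income exceeds $37,600 by $2,750, which is 6 full-or-partial $500 increments; reduction = 6 × $28 = $168, leaving $1,568.
Tuition Credit: $40,350 is at or below the $46,200 threshold, so the full $9,210 applies.
Renter's Relief Credit: $40,350 is at or below the $145,800 threshold, so the full $6,650 applies.
Total: $7,100 + $1,568 + $9,210 + $6,650 = $24,528.

$24,528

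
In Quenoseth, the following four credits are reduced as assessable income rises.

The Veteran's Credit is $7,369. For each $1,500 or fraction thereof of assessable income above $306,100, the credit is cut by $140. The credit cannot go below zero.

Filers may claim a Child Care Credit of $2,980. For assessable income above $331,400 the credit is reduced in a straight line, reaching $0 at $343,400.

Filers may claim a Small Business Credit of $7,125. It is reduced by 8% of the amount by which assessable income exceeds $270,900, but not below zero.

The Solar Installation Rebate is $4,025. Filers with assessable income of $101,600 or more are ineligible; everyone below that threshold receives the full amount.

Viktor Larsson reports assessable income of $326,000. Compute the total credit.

Veteran's Credit: income exceeds $306,100 by $19,900, which is 14 full-or-partial $1,500 increments; reduction = 14 × $140 = $1,960, leaving $5,409.
Child Care Credit: $326,000 is at or below the $331,400 threshold, so the full $2,980 applies.
Small Business Credit: 8% of the $55,100 excess over $270,900 is $4,408; credit = $7,125 − $4,408 = $2,717.
Solar Installation Rebate: $326,000 meets or exceeds the $101,600 cutoff, so the credit is $0.
Total: $5,409 + $2,980 + $2,717 + $0 = $11,106.

$11,106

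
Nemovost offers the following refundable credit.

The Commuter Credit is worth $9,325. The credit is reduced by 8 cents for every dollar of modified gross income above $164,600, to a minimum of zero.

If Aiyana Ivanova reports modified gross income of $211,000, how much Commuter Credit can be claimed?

Commuter Credit: 8% of the $46,400 excess over $164,600 is $3,712; credit = $9,325 − $3,712 = $5,613.

$5,613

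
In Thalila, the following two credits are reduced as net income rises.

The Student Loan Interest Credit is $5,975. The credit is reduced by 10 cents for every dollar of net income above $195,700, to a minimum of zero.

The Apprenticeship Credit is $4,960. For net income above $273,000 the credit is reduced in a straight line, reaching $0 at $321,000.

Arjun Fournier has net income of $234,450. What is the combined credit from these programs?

$7,060

Student Loan Interest Credit: 10% of the $38,750 excess over $195,700 is $3,875; credit = $5,975 − $3,875 = $2,100.
Apprenticeship Credit: $234,450 is at or below the $273,000 threshold, so the full $4,960 applies.
Total: $2,100 + $4,960 = $7,060.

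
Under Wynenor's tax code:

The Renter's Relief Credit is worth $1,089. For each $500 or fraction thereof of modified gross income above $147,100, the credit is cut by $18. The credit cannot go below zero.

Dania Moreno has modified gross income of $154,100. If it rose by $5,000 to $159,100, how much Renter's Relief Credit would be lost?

At $154,100 — income exceeds $147,100 by $7,000, which is 14 full-or-partial $500 increments; reduction = 14 × $18 = $252, leaving $837.
At $159,100 — income exceeds $147,100 by $12,000, which is 24 full-or-partial $500 increments; reduction = 24 × $18 = $432, leaving $657.
Lost: $837 − $657 = $180.

$180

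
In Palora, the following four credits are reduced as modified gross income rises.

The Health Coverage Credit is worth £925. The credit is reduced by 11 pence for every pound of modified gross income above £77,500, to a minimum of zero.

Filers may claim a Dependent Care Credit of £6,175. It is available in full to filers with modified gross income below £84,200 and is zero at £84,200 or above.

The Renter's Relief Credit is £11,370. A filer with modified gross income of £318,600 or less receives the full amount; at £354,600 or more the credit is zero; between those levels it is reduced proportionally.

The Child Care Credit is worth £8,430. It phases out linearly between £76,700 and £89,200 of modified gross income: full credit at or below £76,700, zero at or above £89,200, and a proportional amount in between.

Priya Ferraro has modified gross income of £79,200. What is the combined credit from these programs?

Health Coverage Credit: 11% of the £1,700 excess over £77,500 is £187; credit = £925 − £187 = £738.
Dependent Care Credit: £79,200 is below the £84,200 cutoff, so the full £6,175 applies.
Renter's Relief Credit: £79,200 is at or below the £318,600 threshold, so the full £11,370 applies.
Child Care Credit: £79,200 is £2,500 into a £12,500 phase-out range, leaving 10,000/12,500 of the credit: £8,430 × 10,000/12,500 = £6,744.
Total: £738 + £6,175 + £11,370 + £6,744 = £25,027.

£25,027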